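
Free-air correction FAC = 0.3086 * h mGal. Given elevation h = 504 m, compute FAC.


FAC = 0.3086 * h
= 0.3086 * 504
= 155.5344 mGal

155.5344


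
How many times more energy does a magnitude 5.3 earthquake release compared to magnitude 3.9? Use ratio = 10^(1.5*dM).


M2 - M1 = 5.3 - 3.9 = 1.4
1.5 * 1.4 = 2.1
ratio = 10^2.1 = 125.89

125.89


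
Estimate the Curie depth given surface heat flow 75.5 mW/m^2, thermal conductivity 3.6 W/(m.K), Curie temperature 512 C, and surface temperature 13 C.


T_Curie - T_surf = 512 - 13 = 499 C
Convert q to W/m^2: 75.5 mW/m^2 = 0.0755 W/m^2
d = 499 * 3.6 / 0.0755 = 23793.38 m

23793.38


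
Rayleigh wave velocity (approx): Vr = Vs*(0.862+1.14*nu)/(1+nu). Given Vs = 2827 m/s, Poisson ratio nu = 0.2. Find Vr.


Numerator factor = 0.862 + 1.14*0.2 = 1.09
Denominator = 1 + 0.2 = 1.2
Vr = 2827 * 1.09 / 1.2 = 2567.86 m/s

2567.86


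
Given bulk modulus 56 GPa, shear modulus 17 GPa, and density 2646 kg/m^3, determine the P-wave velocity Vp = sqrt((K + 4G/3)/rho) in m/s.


First compute the effective modulus:
K + 4G/3 = 56e9 + 4*17e9/3 = 78666666666.67 Pa
Then divide by density:
78666666666.67 / 2646 = 29730410.6828 Pa/(kg/m^3)
Take the square root:
Vp = sqrt(29730410.6828) = 5452.56 m/s

5452.56


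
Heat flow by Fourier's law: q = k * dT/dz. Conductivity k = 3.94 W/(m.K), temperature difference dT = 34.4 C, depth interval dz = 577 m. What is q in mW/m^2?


q = k * dT / dz * 1000
= 3.94 * 34.4 / 577 * 1000
= 0.234898 * 1000
= 234.8977 mW/m^2

234.8977


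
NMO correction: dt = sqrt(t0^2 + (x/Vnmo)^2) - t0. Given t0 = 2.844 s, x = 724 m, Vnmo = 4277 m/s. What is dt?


x/Vnmo = 724/4277 = 0.169278
(x/Vnmo)^2 = 0.028655
t0^2 = 8.088336
sqrt(8.088336 + 0.028655) = 2.849033
dt = 2.849033 - 2.844 = 0.005033

0.005033


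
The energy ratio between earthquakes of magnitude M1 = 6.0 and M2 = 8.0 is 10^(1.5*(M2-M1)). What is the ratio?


M2 - M1 = 8.0 - 6.0 = 2.0
1.5 * 2.0 = 3.0
ratio = 10^3.0 = 1000.0

1000.0


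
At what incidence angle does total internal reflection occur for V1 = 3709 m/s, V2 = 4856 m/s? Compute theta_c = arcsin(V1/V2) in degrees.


V1/V2 = 3709/4856 = 0.763797
theta_c = arcsin(0.763797) = 49.8001 degrees

49.8001


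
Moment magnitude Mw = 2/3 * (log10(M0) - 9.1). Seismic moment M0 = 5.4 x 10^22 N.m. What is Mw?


log10(M0) = log10(5.4 x 10^22) = 22.7324
Mw = 2/3 * (22.7324 - 9.1)
= 2/3 * 13.6324
= 9.09

9.09


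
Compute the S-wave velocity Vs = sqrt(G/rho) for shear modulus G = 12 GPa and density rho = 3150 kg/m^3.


Convert G to Pa: G = 12e9 Pa
Compute G/rho = 12e9 / 3150 = 3809523.8095
Vs = sqrt(3809523.8095) = 1951.8 m/s

1951.8


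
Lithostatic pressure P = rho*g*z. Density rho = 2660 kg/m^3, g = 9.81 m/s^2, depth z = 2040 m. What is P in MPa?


P = rho * g * z / 1e6
= 2660 * 9.81 * 2040 / 1e6
= 53232984.0 / 1e6
= 53.233 MPa

53.233


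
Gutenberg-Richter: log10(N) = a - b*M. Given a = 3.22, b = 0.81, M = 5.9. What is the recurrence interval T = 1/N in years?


log10(N) = 3.22 - 0.81*5.9 = -1.559
N = 10^-1.559 = 0.027606
T = 1/N = 1/0.027606 = 36.2243 years

36.2243


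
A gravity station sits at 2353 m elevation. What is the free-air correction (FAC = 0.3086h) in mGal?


FAC = 0.3086 * h
= 0.3086 * 2353
= 726.1358 mGal

726.1358


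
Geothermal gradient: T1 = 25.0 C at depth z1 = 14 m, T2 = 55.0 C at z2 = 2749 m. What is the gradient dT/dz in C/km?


dT = 55.0 - 25.0 = 30.0 C
dz = 2749 - 14 = 2735 m
gradient = dT/dz * 1000 = 30.0/2735 * 1000 = 10.9689 C/km

10.9689


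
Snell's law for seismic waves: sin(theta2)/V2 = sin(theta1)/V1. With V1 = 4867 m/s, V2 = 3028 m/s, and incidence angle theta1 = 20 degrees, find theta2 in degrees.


sin(theta1) = sin(20 deg) = 0.34202
sin(theta2) = V2/V1 * sin(theta1) = 3028/4867 * 0.34202 = 0.212788
theta2 = arcsin(0.212788) = 12.2858 degrees

12.2858


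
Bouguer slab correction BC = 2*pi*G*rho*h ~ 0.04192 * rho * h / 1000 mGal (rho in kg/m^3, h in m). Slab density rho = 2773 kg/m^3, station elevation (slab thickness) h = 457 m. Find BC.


BC = 0.04192 * rho * h / 1000
= 0.04192 * 2773 * 457 / 1000
= 53.1236 mGal

53.1236


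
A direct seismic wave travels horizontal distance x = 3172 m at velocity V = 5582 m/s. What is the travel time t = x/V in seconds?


t = x / V
= 3172 / 5582
= 0.5683 s

0.5683


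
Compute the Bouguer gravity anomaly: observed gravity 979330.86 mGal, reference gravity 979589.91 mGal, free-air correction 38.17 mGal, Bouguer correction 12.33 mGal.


BA = g_obs - g_ref + FAC - BC
= 979330.86 - 979589.91 + 38.17 - 12.33
= -233.21 mGal

-233.21


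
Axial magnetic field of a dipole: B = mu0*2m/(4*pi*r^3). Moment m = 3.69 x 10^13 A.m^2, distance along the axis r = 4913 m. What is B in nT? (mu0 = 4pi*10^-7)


m = 3.69 x 10^13 = 36900000000000 A.m^2
2m = 73800000000000 A.m^2
r^3 = 4913^3 = 118587876497
B = (4pi*10^-7) * 73800000000000 / (4*pi * 118587876497) * 1e9
= 92739815.133971 / 1490219206431.16 * 1e9
= 62232.3311 nT

62232.3311


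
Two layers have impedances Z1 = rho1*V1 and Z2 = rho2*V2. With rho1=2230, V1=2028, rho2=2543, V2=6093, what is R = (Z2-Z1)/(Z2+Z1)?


Z1 = 2230 * 2028 = 4522440
Z2 = 2543 * 6093 = 15494499
R = (15494499 - 4522440) / (15494499 + 4522440) = 10972059 / 20016939 = 0.5481

0.5481


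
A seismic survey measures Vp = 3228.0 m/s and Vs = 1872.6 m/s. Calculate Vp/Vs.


Vp/Vs = 3228.0 / 1872.6
= 1.7238

1.7238


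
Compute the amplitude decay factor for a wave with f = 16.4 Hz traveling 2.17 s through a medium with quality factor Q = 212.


pi*f*t/Q = pi*16.4*2.17/212 = 0.527373
A/A0 = exp(-0.527373) = 0.590153

0.590153


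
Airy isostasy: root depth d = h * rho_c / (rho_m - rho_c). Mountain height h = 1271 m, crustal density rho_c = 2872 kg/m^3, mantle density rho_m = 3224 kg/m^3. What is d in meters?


rho_m - rho_c = 3224 - 2872 = 352
d = 1271 * 2872 / 352
= 3650312 / 352
= 10370.2 m

10370.2


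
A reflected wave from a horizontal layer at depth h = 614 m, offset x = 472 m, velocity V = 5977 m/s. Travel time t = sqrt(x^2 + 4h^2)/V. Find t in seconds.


x^2 + 4h^2 = 472^2 + 4*614^2 = 222784 + 1507984 = 1730768
sqrt(1730768) = 1315.5866
t = 1315.5866 / 5977 = 0.2201 s

0.2201


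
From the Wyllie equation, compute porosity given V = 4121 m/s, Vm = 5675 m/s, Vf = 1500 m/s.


1/V - 1/Vm = 1/4121 - 1/5675 = 6.645e-05
1/Vf - 1/Vm = 1/1500 - 1/5675 = 0.00049046
phi = 6.645e-05 / 0.00049046 = 0.1355

0.1355


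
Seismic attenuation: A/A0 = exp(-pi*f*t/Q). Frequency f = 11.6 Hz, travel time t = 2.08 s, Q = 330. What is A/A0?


pi*f*t/Q = pi*11.6*2.08/330 = 0.229698
A/A0 = exp(-0.229698) = 0.794774

0.794774


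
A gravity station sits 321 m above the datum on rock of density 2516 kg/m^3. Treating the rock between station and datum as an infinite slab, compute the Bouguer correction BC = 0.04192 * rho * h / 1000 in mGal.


BC = 0.04192 * rho * h / 1000
= 0.04192 * 2516 * 321 / 1000
= 33.8561 mGal

33.8561


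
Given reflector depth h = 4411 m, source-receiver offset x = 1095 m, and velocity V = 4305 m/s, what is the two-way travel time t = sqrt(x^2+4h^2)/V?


x^2 + 4h^2 = 1095^2 + 4*4411^2 = 1199025 + 77827684 = 79026709
sqrt(79026709) = 8889.6968
t = 8889.6968 / 4305 = 2.065 s

2.065


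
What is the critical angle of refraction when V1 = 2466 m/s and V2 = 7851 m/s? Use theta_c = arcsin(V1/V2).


V1/V2 = 2466/7851 = 0.3141
theta_c = arcsin(0.3141) = 18.3065 degrees

18.3065


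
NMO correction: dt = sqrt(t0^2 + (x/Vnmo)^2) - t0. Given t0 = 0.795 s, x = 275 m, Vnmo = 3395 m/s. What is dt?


x/Vnmo = 275/3395 = 0.081001
(x/Vnmo)^2 = 0.006561
t0^2 = 0.632025
sqrt(0.632025 + 0.006561) = 0.799116
dt = 0.799116 - 0.795 = 0.004116

0.004116


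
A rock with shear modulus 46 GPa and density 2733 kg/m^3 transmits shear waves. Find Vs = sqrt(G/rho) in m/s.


Convert G to Pa: G = 46e9 Pa
Compute G/rho = 46e9 / 2733 = 16831320.8928
Vs = sqrt(16831320.8928) = 4102.6 m/s

4102.6


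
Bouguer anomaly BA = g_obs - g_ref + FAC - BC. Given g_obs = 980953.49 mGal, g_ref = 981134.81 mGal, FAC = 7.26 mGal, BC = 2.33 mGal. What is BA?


BA = g_obs - g_ref + FAC - BC
= 980953.49 - 981134.81 + 7.26 - 2.33
= -176.39 mGal

-176.39


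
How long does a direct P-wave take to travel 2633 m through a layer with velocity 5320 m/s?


t = x / V
= 2633 / 5320
= 0.4949 s

0.4949


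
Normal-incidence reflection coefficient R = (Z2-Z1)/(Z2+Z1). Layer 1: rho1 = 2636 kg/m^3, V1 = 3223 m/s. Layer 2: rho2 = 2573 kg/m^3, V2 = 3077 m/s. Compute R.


Z1 = 2636 * 3223 = 8495828
Z2 = 2573 * 3077 = 7917121
R = (7917121 - 8495828) / (7917121 + 8495828) = -578707 / 16412949 = -0.0353

-0.0353


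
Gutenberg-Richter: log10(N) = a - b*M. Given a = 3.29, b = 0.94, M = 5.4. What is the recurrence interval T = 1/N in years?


log10(N) = 3.29 - 0.94*5.4 = -1.786
N = 10^-1.786 = 0.016368
T = 1/N = 1/0.016368 = 61.0942 years

61.0942


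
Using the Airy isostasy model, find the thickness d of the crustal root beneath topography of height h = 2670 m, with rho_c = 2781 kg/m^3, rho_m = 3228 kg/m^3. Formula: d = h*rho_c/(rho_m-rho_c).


rho_m - rho_c = 3228 - 2781 = 447
d = 2670 * 2781 / 447
= 7425270 / 447
= 16611.34 m

16611.34


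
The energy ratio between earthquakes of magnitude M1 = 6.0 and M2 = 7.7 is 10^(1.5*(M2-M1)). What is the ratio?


M2 - M1 = 7.7 - 6.0 = 1.7
1.5 * 1.7 = 2.55
ratio = 10^2.55 = 354.81

354.81


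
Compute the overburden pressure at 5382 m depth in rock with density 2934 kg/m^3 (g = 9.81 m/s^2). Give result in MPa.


P = rho * g * z / 1e6
= 2934 * 9.81 * 5382 / 1e6
= 154907630.28 / 1e6
= 154.9076 MPa

154.9076


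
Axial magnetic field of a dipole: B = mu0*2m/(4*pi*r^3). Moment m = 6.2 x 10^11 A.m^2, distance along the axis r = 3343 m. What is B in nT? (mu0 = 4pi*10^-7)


m = 6.2 x 10^11 = 620000000000 A.m^2
2m = 1240000000000 A.m^2
r^3 = 3343^3 = 37360194607
B = (4pi*10^-7) * 1240000000000 / (4*pi * 37360194607) * 1e9
= 1558229.956181 / 469482051656.14 * 1e9
= 3319.0405 nT

3319.0405


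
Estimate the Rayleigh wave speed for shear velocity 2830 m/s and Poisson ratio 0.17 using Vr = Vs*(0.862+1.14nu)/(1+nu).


Numerator factor = 0.862 + 1.14*0.17 = 1.0558
Denominator = 1 + 0.17 = 1.17
Vr = 2830 * 1.0558 / 1.17 = 2553.77 m/s

2553.77


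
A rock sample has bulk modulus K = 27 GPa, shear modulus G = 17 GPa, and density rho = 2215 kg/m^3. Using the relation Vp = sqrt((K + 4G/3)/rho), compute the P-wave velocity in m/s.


First compute the effective modulus:
K + 4G/3 = 27e9 + 4*17e9/3 = 49666666666.67 Pa
Then divide by density:
49666666666.67 / 2215 = 22422874.3416 Pa/(kg/m^3)
Take the square root:
Vp = sqrt(22422874.3416) = 4735.28 m/s

4735.28


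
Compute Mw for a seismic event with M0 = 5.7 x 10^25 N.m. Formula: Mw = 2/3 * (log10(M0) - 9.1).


log10(M0) = log10(5.7 x 10^25) = 25.7559
Mw = 2/3 * (25.7559 - 9.1)
= 2/3 * 16.6559
= 11.1

11.1


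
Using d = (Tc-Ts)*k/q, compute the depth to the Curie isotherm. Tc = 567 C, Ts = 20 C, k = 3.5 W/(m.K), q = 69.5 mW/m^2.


T_Curie - T_surf = 567 - 20 = 547 C
Convert q to W/m^2: 69.5 mW/m^2 = 0.0695 W/m^2
d = 547 * 3.5 / 0.0695 = 27546.76 m

27546.76


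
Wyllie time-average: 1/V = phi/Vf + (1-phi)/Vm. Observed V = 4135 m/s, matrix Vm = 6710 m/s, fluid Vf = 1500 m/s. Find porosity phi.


1/V - 1/Vm = 1/4135 - 1/6710 = 9.281e-05
1/Vf - 1/Vm = 1/1500 - 1/6710 = 0.00051764
phi = 9.281e-05 / 0.00051764 = 0.1793

0.1793


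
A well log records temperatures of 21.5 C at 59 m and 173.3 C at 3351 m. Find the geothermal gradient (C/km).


dT = 173.3 - 21.5 = 151.8 C
dz = 3351 - 59 = 3292 m
gradient = dT/dz * 1000 = 151.8/3292 * 1000 = 46.1118 C/km

46.1118


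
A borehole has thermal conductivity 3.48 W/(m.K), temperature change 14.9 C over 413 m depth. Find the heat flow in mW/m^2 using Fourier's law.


q = k * dT / dz * 1000
= 3.48 * 14.9 / 413 * 1000
= 0.12555 * 1000
= 125.5496 mW/m^2

125.5496


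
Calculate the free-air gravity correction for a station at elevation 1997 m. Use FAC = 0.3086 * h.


FAC = 0.3086 * h
= 0.3086 * 1997
= 616.2742 mGal

616.2742


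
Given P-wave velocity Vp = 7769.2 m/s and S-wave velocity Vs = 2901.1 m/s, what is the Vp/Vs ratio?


Vp/Vs = 7769.2 / 2901.1
= 2.678

2.678


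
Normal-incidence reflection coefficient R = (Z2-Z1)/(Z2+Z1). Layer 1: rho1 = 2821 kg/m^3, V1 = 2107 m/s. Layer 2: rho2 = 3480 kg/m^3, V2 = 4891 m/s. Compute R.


Z1 = 2821 * 2107 = 5943847
Z2 = 3480 * 4891 = 17020680
R = (17020680 - 5943847) / (17020680 + 5943847) = 11076833 / 22964527 = 0.4823

0.4823


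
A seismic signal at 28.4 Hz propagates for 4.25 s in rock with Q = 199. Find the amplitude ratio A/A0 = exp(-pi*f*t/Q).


pi*f*t/Q = pi*28.4*4.25/199 = 1.905479
A/A0 = exp(-1.905479) = 0.148751

0.148751


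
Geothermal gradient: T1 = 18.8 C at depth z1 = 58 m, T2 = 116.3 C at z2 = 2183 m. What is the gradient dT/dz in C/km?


dT = 116.3 - 18.8 = 97.5 C
dz = 2183 - 58 = 2125 m
gradient = dT/dz * 1000 = 97.5/2125 * 1000 = 45.8824 C/km

45.8824


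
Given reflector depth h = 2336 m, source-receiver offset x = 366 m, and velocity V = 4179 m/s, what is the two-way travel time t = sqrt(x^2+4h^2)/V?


x^2 + 4h^2 = 366^2 + 4*2336^2 = 133956 + 21827584 = 21961540
sqrt(21961540) = 4686.3141
t = 4686.3141 / 4179 = 1.1214 s

1.1214


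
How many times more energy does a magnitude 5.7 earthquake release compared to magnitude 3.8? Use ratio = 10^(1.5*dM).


M2 - M1 = 5.7 - 3.8 = 1.9
1.5 * 1.9 = 2.85
ratio = 10^2.85 = 707.95

707.95


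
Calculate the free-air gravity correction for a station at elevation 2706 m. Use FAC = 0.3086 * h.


FAC = 0.3086 * h
= 0.3086 * 2706
= 835.0716 mGal

835.0716


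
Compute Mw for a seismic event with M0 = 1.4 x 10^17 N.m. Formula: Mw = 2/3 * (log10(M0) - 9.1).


log10(M0) = log10(1.4 x 10^17) = 17.1461
Mw = 2/3 * (17.1461 - 9.1)
= 2/3 * 8.0461
= 5.36

5.36


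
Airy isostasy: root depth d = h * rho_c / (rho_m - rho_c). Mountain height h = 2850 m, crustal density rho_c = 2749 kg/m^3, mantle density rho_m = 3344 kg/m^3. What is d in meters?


rho_m - rho_c = 3344 - 2749 = 595
d = 2850 * 2749 / 595
= 7834650 / 595
= 13167.48 m

13167.48


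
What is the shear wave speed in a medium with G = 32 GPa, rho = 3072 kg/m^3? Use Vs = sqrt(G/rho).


Convert G to Pa: G = 32e9 Pa
Compute G/rho = 32e9 / 3072 = 10416666.6667
Vs = sqrt(10416666.6667) = 3227.49 m/s

3227.49


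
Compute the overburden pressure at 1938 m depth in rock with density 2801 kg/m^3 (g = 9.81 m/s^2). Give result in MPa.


P = rho * g * z / 1e6
= 2801 * 9.81 * 1938 / 1e6
= 53251995.78 / 1e6
= 53.252 MPa

53.252


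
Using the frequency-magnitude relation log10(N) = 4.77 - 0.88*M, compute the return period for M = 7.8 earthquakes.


log10(N) = 4.77 - 0.88*7.8 = -2.094
N = 10^-2.094 = 0.008054
T = 1/N = 1/0.008054 = 124.1652 years

124.1652


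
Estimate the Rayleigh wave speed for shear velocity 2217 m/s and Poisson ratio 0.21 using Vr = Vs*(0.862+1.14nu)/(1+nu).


Numerator factor = 0.862 + 1.14*0.21 = 1.1014
Denominator = 1 + 0.21 = 1.21
Vr = 2217 * 1.1014 / 1.21 = 2018.02 m/s

2018.02


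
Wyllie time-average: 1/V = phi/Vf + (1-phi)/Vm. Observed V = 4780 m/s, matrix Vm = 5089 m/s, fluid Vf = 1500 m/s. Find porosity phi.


1/V - 1/Vm = 1/4780 - 1/5089 = 1.27e-05
1/Vf - 1/Vm = 1/1500 - 1/5089 = 0.00047016
phi = 1.27e-05 / 0.00047016 = 0.027

0.027


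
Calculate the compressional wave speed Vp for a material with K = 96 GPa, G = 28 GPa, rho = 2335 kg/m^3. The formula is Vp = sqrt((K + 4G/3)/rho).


First compute the effective modulus:
K + 4G/3 = 96e9 + 4*28e9/3 = 133333333333.33 Pa
Then divide by density:
133333333333.33 / 2335 = 57102069.95 Pa/(kg/m^3)
Take the square root:
Vp = sqrt(57102069.95) = 7556.59 m/s

7556.59


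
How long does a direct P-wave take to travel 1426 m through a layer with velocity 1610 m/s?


t = x / V
= 1426 / 1610
= 0.8857 s

0.8857


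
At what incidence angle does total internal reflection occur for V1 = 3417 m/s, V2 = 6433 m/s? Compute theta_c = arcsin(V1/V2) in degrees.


V1/V2 = 3417/6433 = 0.531167
theta_c = arcsin(0.531167) = 32.0844 degrees

32.0844


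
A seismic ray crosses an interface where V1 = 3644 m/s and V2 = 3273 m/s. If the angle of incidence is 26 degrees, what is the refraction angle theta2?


sin(theta1) = sin(26 deg) = 0.438371
sin(theta2) = V2/V1 * sin(theta1) = 3273/3644 * 0.438371 = 0.39374
theta2 = arcsin(0.39374) = 23.1874 degrees

23.1874


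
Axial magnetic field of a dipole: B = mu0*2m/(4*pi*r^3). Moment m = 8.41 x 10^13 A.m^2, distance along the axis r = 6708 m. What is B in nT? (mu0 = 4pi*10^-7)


m = 8.41 x 10^13 = 84100000000000 A.m^2
2m = 168200000000000 A.m^2
r^3 = 6708^3 = 301841646912
B = (4pi*10^-7) * 168200000000000 / (4*pi * 301841646912) * 1e9
= 211366353.733521 / 3793054001944.73 * 1e9
= 55724.5833 nT

55724.5833


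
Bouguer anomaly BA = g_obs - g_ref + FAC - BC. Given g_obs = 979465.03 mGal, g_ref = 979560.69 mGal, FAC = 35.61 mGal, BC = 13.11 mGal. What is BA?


BA = g_obs - g_ref + FAC - BC
= 979465.03 - 979560.69 + 35.61 - 13.11
= -73.16 mGal

-73.16


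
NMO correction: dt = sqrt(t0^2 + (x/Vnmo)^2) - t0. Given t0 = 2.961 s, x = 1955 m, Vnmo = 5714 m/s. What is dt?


x/Vnmo = 1955/5714 = 0.342142
(x/Vnmo)^2 = 0.117061
t0^2 = 8.767521
sqrt(8.767521 + 0.117061) = 2.980702
dt = 2.980702 - 2.961 = 0.019702

0.019702


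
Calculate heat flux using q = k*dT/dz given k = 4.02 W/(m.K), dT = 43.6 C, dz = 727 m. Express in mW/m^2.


q = k * dT / dz * 1000
= 4.02 * 43.6 / 727 * 1000
= 0.241089 * 1000
= 241.0894 mW/m^2

241.0894


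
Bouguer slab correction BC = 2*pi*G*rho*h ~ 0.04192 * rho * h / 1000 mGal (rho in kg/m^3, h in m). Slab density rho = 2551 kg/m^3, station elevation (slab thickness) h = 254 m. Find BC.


BC = 0.04192 * rho * h / 1000
= 0.04192 * 2551 * 254 / 1000
= 27.1622 mGal

27.1622


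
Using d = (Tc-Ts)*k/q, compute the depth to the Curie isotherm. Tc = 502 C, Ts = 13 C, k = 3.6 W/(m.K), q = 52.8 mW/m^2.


T_Curie - T_surf = 502 - 13 = 489 C
Convert q to W/m^2: 52.8 mW/m^2 = 0.0528 W/m^2
d = 489 * 3.6 / 0.0528 = 33340.91 m

33340.91


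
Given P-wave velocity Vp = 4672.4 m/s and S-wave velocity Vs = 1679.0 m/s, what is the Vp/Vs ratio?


Vp/Vs = 4672.4 / 1679.0
= 2.7828

2.7828


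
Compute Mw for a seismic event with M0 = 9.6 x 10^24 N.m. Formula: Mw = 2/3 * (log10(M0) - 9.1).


log10(M0) = log10(9.6 x 10^24) = 24.9823
Mw = 2/3 * (24.9823 - 9.1)
= 2/3 * 15.8823
= 10.59

10.59


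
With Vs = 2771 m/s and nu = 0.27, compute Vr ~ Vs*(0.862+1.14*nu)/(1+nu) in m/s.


Numerator factor = 0.862 + 1.14*0.27 = 1.1698
Denominator = 1 + 0.27 = 1.27
Vr = 2771 * 1.1698 / 1.27 = 2552.37 m/s

2552.37


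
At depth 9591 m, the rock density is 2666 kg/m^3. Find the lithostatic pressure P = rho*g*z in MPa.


P = rho * g * z / 1e6
= 2666 * 9.81 * 9591 / 1e6
= 250837834.86 / 1e6
= 250.8378 MPa

250.8378


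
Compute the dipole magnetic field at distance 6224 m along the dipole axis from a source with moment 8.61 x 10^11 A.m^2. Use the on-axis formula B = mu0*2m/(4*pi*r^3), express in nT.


m = 8.61 x 10^11 = 861000000000 A.m^2
2m = 1722000000000 A.m^2
r^3 = 6224^3 = 241106407424
B = (4pi*10^-7) * 1722000000000 / (4*pi * 241106407424) * 1e9
= 2163929.019793 / 3029832473186.66 * 1e9
= 714.2075 nT

714.2075


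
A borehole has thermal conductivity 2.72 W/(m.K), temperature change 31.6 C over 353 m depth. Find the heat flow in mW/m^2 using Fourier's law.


q = k * dT / dz * 1000
= 2.72 * 31.6 / 353 * 1000
= 0.24349 * 1000
= 243.4901 mW/m^2

243.4901


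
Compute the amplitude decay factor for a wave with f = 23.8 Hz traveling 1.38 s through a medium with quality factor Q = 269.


pi*f*t/Q = pi*23.8*1.38/269 = 0.383578
A/A0 = exp(-0.383578) = 0.681419

0.681419


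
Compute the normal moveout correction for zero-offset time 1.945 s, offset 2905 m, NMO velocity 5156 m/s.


x/Vnmo = 2905/5156 = 0.563421
(x/Vnmo)^2 = 0.317444
t0^2 = 3.783025
sqrt(3.783025 + 0.317444) = 2.024961
dt = 2.024961 - 1.945 = 0.079961

0.079961


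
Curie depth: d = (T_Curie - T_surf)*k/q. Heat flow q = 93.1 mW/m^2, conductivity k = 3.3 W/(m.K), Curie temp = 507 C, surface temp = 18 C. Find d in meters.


T_Curie - T_surf = 507 - 18 = 489 C
Convert q to W/m^2: 93.1 mW/m^2 = 0.0931 W/m^2
d = 489 * 3.3 / 0.0931 = 17332.98 m

17332.98


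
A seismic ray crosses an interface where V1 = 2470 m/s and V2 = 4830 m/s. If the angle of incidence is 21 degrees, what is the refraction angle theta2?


sin(theta1) = sin(21 deg) = 0.358368
sin(theta2) = V2/V1 * sin(theta1) = 4830/2470 * 0.358368 = 0.700776
theta2 = arcsin(0.700776) = 44.4893 degrees

44.4893


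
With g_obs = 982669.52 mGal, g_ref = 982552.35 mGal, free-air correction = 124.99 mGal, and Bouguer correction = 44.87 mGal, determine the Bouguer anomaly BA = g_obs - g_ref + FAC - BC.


BA = g_obs - g_ref + FAC - BC
= 982669.52 - 982552.35 + 124.99 - 44.87
= 197.29 mGal

197.29


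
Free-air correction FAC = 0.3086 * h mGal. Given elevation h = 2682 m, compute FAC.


FAC = 0.3086 * h
= 0.3086 * 2682
= 827.6652 mGal

827.6652


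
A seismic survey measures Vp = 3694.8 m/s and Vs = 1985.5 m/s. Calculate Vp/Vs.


Vp/Vs = 3694.8 / 1985.5
= 1.8609

1.8609


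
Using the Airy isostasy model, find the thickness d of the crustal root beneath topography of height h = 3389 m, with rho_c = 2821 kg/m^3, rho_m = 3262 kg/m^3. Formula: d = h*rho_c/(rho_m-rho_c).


rho_m - rho_c = 3262 - 2821 = 441
d = 3389 * 2821 / 441
= 9560369 / 441
= 21678.84 m

21678.84


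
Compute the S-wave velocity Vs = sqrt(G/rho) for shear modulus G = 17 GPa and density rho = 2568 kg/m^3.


Convert G to Pa: G = 17e9 Pa
Compute G/rho = 17e9 / 2568 = 6619937.6947
Vs = sqrt(6619937.6947) = 2572.92 m/s

2572.92


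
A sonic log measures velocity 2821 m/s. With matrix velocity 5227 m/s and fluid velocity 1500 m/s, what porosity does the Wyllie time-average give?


1/V - 1/Vm = 1/2821 - 1/5227 = 0.00016317
1/Vf - 1/Vm = 1/1500 - 1/5227 = 0.00047535
phi = 0.00016317 / 0.00047535 = 0.3433

0.3433


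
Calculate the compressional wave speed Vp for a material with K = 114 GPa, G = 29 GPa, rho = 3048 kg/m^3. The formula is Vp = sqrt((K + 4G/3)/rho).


First compute the effective modulus:
K + 4G/3 = 114e9 + 4*29e9/3 = 152666666666.67 Pa
Then divide by density:
152666666666.67 / 3048 = 50087489.0639 Pa/(kg/m^3)
Take the square root:
Vp = sqrt(50087489.0639) = 7077.25 m/s

7077.25


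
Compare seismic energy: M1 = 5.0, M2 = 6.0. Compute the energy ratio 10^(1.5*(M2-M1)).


M2 - M1 = 6.0 - 5.0 = 1.0
1.5 * 1.0 = 1.5
ratio = 10^1.5 = 31.62

31.62


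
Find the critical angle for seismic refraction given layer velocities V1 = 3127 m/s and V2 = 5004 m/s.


V1/V2 = 3127/5004 = 0.6249
theta_c = arcsin(0.6249) = 38.6749 degrees

38.6749


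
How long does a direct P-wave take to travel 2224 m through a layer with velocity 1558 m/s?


t = x / V
= 2224 / 1558
= 1.4275 s

1.4275


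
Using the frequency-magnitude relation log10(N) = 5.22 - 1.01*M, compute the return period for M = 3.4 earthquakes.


log10(N) = 5.22 - 1.01*3.4 = 1.786
N = 10^1.786 = 61.094202
T = 1/N = 1/61.094202 = 0.0164 years

0.0164


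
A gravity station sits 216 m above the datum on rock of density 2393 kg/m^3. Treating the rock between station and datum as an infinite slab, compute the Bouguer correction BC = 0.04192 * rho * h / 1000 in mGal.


BC = 0.04192 * rho * h / 1000
= 0.04192 * 2393 * 216 / 1000
= 21.6679 mGal

21.6679


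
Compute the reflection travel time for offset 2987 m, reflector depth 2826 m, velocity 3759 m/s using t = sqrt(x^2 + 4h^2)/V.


x^2 + 4h^2 = 2987^2 + 4*2826^2 = 8922169 + 31945104 = 40867273
sqrt(40867273) = 6392.7516
t = 6392.7516 / 3759 = 1.7007 s

1.7007


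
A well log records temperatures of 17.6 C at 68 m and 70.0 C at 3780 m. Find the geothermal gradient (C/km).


dT = 70.0 - 17.6 = 52.4 C
dz = 3780 - 68 = 3712 m
gradient = dT/dz * 1000 = 52.4/3712 * 1000 = 14.1164 C/km

14.1164


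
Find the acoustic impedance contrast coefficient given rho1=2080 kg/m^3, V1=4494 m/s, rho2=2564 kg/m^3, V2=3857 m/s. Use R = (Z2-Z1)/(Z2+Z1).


Z1 = 2080 * 4494 = 9347520
Z2 = 2564 * 3857 = 9889348
R = (9889348 - 9347520) / (9889348 + 9347520) = 541828 / 19236868 = 0.0282

0.0282


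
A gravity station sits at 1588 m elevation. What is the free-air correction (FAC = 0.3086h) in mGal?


FAC = 0.3086 * h
= 0.3086 * 1588
= 490.0568 mGal

490.0568


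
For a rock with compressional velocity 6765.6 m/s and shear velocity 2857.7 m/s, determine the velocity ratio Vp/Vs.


Vp/Vs = 6765.6 / 2857.7
= 2.3675

2.3675


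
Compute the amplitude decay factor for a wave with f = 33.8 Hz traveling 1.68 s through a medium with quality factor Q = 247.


pi*f*t/Q = pi*33.8*1.68/247 = 0.722236
A/A0 = exp(-0.722236) = 0.485665

0.485665


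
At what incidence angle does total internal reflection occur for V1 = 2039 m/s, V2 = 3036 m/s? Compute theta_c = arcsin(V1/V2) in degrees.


V1/V2 = 2039/3036 = 0.671607
theta_c = arcsin(0.671607) = 42.1912 degrees

42.1912


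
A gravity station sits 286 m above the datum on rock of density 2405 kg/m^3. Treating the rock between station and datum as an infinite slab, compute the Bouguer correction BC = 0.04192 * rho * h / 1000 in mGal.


BC = 0.04192 * rho * h / 1000
= 0.04192 * 2405 * 286 / 1000
= 28.8338 mGal

28.8338


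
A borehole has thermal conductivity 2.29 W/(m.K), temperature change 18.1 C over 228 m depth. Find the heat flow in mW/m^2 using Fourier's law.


q = k * dT / dz * 1000
= 2.29 * 18.1 / 228 * 1000
= 0.181794 * 1000
= 181.7939 mW/m^2

181.7939


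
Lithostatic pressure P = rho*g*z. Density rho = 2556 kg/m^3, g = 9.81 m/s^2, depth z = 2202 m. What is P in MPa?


P = rho * g * z / 1e6
= 2556 * 9.81 * 2202 / 1e6
= 55213740.72 / 1e6
= 55.2137 MPa

55.2137


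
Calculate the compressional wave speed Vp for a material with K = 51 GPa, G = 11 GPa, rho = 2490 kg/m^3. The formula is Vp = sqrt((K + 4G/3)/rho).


First compute the effective modulus:
K + 4G/3 = 51e9 + 4*11e9/3 = 65666666666.67 Pa
Then divide by density:
65666666666.67 / 2490 = 26372155.2878 Pa/(kg/m^3)
Take the square root:
Vp = sqrt(26372155.2878) = 5135.38 m/s

5135.38


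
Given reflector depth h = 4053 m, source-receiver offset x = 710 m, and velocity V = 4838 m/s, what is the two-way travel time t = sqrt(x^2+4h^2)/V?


x^2 + 4h^2 = 710^2 + 4*4053^2 = 504100 + 65707236 = 66211336
sqrt(66211336) = 8137.0348
t = 8137.0348 / 4838 = 1.6819 s

1.6819


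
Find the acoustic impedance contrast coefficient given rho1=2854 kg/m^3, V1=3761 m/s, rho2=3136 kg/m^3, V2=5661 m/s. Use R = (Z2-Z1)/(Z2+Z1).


Z1 = 2854 * 3761 = 10733894
Z2 = 3136 * 5661 = 17752896
R = (17752896 - 10733894) / (17752896 + 10733894) = 7019002 / 28486790 = 0.2464

0.2464


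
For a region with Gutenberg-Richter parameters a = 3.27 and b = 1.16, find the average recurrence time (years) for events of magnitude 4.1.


log10(N) = 3.27 - 1.16*4.1 = -1.486
N = 10^-1.486 = 0.032659
T = 1/N = 1/0.032659 = 30.6196 years

30.6196


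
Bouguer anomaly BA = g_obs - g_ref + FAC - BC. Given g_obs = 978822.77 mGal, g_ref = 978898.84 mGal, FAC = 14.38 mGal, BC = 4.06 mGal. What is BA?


BA = g_obs - g_ref + FAC - BC
= 978822.77 - 978898.84 + 14.38 - 4.06
= -65.75 mGal

-65.75


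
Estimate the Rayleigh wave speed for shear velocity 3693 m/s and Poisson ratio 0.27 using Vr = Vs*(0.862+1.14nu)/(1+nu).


Numerator factor = 0.862 + 1.14*0.27 = 1.1698
Denominator = 1 + 0.27 = 1.27
Vr = 3693 * 1.1698 / 1.27 = 3401.63 m/s

3401.63


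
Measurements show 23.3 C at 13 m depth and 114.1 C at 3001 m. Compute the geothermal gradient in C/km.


dT = 114.1 - 23.3 = 90.8 C
dz = 3001 - 13 = 2988 m
gradient = dT/dz * 1000 = 90.8/2988 * 1000 = 30.3882 C/km

30.3882


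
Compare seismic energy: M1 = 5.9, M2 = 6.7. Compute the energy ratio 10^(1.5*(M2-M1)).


M2 - M1 = 6.7 - 5.9 = 0.8
1.5 * 0.8 = 1.2
ratio = 10^1.2 = 15.85

15.85


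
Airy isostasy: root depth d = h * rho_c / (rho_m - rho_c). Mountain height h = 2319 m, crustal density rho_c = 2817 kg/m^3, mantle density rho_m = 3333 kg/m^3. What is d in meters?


rho_m - rho_c = 3333 - 2817 = 516
d = 2319 * 2817 / 516
= 6532623 / 516
= 12660.12 m

12660.12


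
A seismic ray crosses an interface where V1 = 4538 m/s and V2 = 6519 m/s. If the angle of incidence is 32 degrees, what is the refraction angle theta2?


sin(theta1) = sin(32 deg) = 0.529919
sin(theta2) = V2/V1 * sin(theta1) = 6519/4538 * 0.529919 = 0.761248
theta2 = arcsin(0.761248) = 49.5743 degrees

49.5743


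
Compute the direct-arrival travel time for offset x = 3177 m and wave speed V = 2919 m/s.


t = x / V
= 3177 / 2919
= 1.0884 s

1.0884


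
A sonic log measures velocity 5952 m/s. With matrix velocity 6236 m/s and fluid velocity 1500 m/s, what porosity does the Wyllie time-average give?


1/V - 1/Vm = 1/5952 - 1/6236 = 7.65e-06
1/Vf - 1/Vm = 1/1500 - 1/6236 = 0.00050631
phi = 7.65e-06 / 0.00050631 = 0.0151

0.0151


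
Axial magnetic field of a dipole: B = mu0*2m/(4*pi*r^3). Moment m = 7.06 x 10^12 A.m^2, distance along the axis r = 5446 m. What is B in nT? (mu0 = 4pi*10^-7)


m = 7.06 x 10^12 = 7060000000000 A.m^2
2m = 14120000000000 A.m^2
r^3 = 5446^3 = 161522456536
B = (4pi*10^-7) * 14120000000000 / (4*pi * 161522456536) * 1e9
= 17743715.307475 / 2029751051373.1 * 1e9
= 8741.8185 nT

8741.8185


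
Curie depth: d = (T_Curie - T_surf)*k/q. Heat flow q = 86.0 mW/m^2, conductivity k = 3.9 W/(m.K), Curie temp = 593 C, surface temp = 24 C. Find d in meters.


T_Curie - T_surf = 593 - 24 = 569 C
Convert q to W/m^2: 86.0 mW/m^2 = 0.086 W/m^2
d = 569 * 3.9 / 0.086 = 25803.49 m

25803.49


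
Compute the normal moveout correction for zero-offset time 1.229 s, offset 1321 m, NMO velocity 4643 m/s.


x/Vnmo = 1321/4643 = 0.284514
(x/Vnmo)^2 = 0.080948
t0^2 = 1.510441
sqrt(1.510441 + 0.080948) = 1.261503
dt = 1.261503 - 1.229 = 0.032503

0.032503


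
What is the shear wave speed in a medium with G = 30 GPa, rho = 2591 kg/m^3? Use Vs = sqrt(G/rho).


Convert G to Pa: G = 30e9 Pa
Compute G/rho = 30e9 / 2591 = 11578541.1038
Vs = sqrt(11578541.1038) = 3402.73 m/s

3402.73


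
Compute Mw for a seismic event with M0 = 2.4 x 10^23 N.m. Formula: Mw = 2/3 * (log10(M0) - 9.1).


log10(M0) = log10(2.4 x 10^23) = 23.3802
Mw = 2/3 * (23.3802 - 9.1)
= 2/3 * 14.2802
= 9.52

9.52


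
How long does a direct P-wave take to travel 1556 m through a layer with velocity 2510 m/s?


t = x / V
= 1556 / 2510
= 0.6199 s

0.6199


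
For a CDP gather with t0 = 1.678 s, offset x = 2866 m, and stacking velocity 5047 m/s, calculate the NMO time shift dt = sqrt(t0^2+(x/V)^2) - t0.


x/Vnmo = 2866/5047 = 0.567862
(x/Vnmo)^2 = 0.322467
t0^2 = 2.815684
sqrt(2.815684 + 0.322467) = 1.771483
dt = 1.771483 - 1.678 = 0.093483

0.093483


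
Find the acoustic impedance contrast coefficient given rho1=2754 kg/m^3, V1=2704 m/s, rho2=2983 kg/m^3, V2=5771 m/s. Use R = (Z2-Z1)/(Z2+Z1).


Z1 = 2754 * 2704 = 7446816
Z2 = 2983 * 5771 = 17214893
R = (17214893 - 7446816) / (17214893 + 7446816) = 9768077 / 24661709 = 0.3961

0.3961


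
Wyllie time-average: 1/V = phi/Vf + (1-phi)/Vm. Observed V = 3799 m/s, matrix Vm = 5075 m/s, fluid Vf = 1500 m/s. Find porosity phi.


1/V - 1/Vm = 1/3799 - 1/5075 = 6.618e-05
1/Vf - 1/Vm = 1/1500 - 1/5075 = 0.00046962
phi = 6.618e-05 / 0.00046962 = 0.1409

0.1409


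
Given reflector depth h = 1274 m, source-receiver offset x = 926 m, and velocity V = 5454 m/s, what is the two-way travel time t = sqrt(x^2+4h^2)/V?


x^2 + 4h^2 = 926^2 + 4*1274^2 = 857476 + 6492304 = 7349780
sqrt(7349780) = 2711.0478
t = 2711.0478 / 5454 = 0.4971 s

0.4971


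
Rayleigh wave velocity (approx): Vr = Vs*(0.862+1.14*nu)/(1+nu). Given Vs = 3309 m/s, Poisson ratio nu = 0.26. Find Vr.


Numerator factor = 0.862 + 1.14*0.26 = 1.1584
Denominator = 1 + 0.26 = 1.26
Vr = 3309 * 1.1584 / 1.26 = 3042.18 m/s

3042.18


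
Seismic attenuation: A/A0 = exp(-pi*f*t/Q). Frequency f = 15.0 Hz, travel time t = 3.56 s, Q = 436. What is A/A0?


pi*f*t/Q = pi*15.0*3.56/436 = 0.384773
A/A0 = exp(-0.384773) = 0.680605

0.680605


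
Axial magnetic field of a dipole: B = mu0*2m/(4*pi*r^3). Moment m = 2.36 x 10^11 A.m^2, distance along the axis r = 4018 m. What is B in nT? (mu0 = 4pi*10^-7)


m = 2.36 x 10^11 = 236000000000 A.m^2
2m = 472000000000 A.m^2
r^3 = 4018^3 = 64867893832
B = (4pi*10^-7) * 472000000000 / (4*pi * 64867893832) * 1e9
= 593132.692998 / 815153994865.82 * 1e9
= 727.6327 nT

727.6327


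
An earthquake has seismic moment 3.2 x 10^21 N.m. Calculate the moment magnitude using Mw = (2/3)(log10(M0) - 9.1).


log10(M0) = log10(3.2 x 10^21) = 21.5051
Mw = 2/3 * (21.5051 - 9.1)
= 2/3 * 12.4051
= 8.27

8.27


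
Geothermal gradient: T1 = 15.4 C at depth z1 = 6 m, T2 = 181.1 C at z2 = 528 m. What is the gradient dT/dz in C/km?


dT = 181.1 - 15.4 = 165.7 C
dz = 528 - 6 = 522 m
gradient = dT/dz * 1000 = 165.7/522 * 1000 = 317.433 C/km

317.433


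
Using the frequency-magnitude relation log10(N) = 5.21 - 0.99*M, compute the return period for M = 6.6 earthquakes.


log10(N) = 5.21 - 0.99*6.6 = -1.324
N = 10^-1.324 = 0.047424
T = 1/N = 1/0.047424 = 21.0863 years

21.0863


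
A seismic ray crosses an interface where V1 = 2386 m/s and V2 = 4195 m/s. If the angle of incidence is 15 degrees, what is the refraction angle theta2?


sin(theta1) = sin(15 deg) = 0.258819
sin(theta2) = V2/V1 * sin(theta1) = 4195/2386 * 0.258819 = 0.455049
theta2 = arcsin(0.455049) = 27.0681 degrees

27.0681


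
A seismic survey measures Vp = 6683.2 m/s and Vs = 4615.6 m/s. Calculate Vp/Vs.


Vp/Vs = 6683.2 / 4615.6
= 1.448

1.448


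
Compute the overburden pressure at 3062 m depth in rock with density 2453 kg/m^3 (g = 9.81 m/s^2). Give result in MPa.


P = rho * g * z / 1e6
= 2453 * 9.81 * 3062 / 1e6
= 73683753.66 / 1e6
= 73.6838 MPa

73.6838


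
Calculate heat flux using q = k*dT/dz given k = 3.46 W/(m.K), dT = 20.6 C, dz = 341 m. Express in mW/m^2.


q = k * dT / dz * 1000
= 3.46 * 20.6 / 341 * 1000
= 0.209021 * 1000
= 209.0205 mW/m^2

209.0205


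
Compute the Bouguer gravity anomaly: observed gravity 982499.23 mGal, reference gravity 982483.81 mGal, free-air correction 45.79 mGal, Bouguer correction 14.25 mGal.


BA = g_obs - g_ref + FAC - BC
= 982499.23 - 982483.81 + 45.79 - 14.25
= 46.96 mGal

46.96


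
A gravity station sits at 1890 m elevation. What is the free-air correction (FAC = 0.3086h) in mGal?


FAC = 0.3086 * h
= 0.3086 * 1890
= 583.254 mGal

583.254


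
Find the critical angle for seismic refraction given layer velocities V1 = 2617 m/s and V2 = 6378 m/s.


V1/V2 = 2617/6378 = 0.410317
theta_c = arcsin(0.410317) = 24.2247 degrees

24.2247


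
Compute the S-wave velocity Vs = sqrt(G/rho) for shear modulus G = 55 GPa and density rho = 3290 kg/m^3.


Convert G to Pa: G = 55e9 Pa
Compute G/rho = 55e9 / 3290 = 16717325.228
Vs = sqrt(16717325.228) = 4088.68 m/s

4088.68


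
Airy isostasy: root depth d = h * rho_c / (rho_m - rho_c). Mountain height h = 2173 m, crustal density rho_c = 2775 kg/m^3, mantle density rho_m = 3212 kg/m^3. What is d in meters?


rho_m - rho_c = 3212 - 2775 = 437
d = 2173 * 2775 / 437
= 6030075 / 437
= 13798.8 m

13798.8


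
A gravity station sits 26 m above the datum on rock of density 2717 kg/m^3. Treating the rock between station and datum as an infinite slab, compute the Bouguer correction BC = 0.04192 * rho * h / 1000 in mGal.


BC = 0.04192 * rho * h / 1000
= 0.04192 * 2717 * 26 / 1000
= 2.9613 mGal

2.9613


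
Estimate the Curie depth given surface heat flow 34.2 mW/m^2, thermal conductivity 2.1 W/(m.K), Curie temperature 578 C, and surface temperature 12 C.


T_Curie - T_surf = 578 - 12 = 566 C
Convert q to W/m^2: 34.2 mW/m^2 = 0.0342 W/m^2
d = 566 * 2.1 / 0.0342 = 34754.39 m

34754.39


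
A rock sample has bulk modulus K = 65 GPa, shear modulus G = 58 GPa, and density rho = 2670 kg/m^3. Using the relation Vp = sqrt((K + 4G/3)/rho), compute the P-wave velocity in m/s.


First compute the effective modulus:
K + 4G/3 = 65e9 + 4*58e9/3 = 142333333333.33 Pa
Then divide by density:
142333333333.33 / 2670 = 53308364.5443 Pa/(kg/m^3)
Take the square root:
Vp = sqrt(53308364.5443) = 7301.26 m/s

7301.26


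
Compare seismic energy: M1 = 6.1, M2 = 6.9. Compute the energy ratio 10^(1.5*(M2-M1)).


M2 - M1 = 6.9 - 6.1 = 0.8
1.5 * 0.8 = 1.2
ratio = 10^1.2 = 15.85

15.85


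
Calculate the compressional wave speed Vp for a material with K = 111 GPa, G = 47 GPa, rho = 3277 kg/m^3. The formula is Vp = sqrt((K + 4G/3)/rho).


First compute the effective modulus:
K + 4G/3 = 111e9 + 4*47e9/3 = 173666666666.67 Pa
Then divide by density:
173666666666.67 / 3277 = 52995626.0808 Pa/(kg/m^3)
Take the square root:
Vp = sqrt(52995626.0808) = 7279.81 m/s

7279.81


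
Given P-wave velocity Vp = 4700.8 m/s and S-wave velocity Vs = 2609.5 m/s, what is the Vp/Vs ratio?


Vp/Vs = 4700.8 / 2609.5
= 1.8014

1.8014


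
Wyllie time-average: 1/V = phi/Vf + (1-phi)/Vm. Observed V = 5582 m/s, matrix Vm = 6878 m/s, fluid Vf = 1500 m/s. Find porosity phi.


1/V - 1/Vm = 1/5582 - 1/6878 = 3.376e-05
1/Vf - 1/Vm = 1/1500 - 1/6878 = 0.00052128
phi = 3.376e-05 / 0.00052128 = 0.0648

0.0648


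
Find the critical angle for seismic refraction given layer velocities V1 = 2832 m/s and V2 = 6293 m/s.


V1/V2 = 2832/6293 = 0.450024
theta_c = arcsin(0.450024) = 26.7452 degrees

26.7452


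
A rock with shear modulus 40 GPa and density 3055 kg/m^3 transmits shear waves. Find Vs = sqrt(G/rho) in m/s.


Convert G to Pa: G = 40e9 Pa
Compute G/rho = 40e9 / 3055 = 13093289.689
Vs = sqrt(13093289.689) = 3618.47 m/s

3618.47


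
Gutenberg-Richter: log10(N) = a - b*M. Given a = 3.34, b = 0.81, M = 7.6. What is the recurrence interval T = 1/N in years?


log10(N) = 3.34 - 0.81*7.6 = -2.816
N = 10^-2.816 = 0.001528
T = 1/N = 1/0.001528 = 654.6362 years

654.6362


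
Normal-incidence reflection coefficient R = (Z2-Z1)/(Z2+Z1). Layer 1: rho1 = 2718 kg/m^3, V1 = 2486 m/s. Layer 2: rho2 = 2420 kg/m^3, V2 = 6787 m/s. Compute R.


Z1 = 2718 * 2486 = 6756948
Z2 = 2420 * 6787 = 16424540
R = (16424540 - 6756948) / (16424540 + 6756948) = 9667592 / 23181488 = 0.417

0.417


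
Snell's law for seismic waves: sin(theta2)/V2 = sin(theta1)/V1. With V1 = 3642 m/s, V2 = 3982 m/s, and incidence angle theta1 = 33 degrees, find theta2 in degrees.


sin(theta1) = sin(33 deg) = 0.544639
sin(theta2) = V2/V1 * sin(theta1) = 3982/3642 * 0.544639 = 0.595484
theta2 = arcsin(0.595484) = 36.5471 degrees

36.5471


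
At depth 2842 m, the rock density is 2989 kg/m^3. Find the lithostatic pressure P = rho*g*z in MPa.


P = rho * g * z / 1e6
= 2989 * 9.81 * 2842 / 1e6
= 83333379.78 / 1e6
= 83.3334 MPa

83.3334


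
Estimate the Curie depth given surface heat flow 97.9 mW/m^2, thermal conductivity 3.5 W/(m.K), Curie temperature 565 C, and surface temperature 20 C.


T_Curie - T_surf = 565 - 20 = 545 C
Convert q to W/m^2: 97.9 mW/m^2 = 0.0979 W/m^2
d = 545 * 3.5 / 0.0979 = 19484.17 m

19484.17


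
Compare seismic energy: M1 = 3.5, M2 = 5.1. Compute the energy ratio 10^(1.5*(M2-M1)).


M2 - M1 = 5.1 - 3.5 = 1.6
1.5 * 1.6 = 2.4
ratio = 10^2.4 = 251.19

251.19


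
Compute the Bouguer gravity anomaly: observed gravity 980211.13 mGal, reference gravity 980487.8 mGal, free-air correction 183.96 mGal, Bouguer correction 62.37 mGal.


BA = g_obs - g_ref + FAC - BC
= 980211.13 - 980487.8 + 183.96 - 62.37
= -155.08 mGal

-155.08
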